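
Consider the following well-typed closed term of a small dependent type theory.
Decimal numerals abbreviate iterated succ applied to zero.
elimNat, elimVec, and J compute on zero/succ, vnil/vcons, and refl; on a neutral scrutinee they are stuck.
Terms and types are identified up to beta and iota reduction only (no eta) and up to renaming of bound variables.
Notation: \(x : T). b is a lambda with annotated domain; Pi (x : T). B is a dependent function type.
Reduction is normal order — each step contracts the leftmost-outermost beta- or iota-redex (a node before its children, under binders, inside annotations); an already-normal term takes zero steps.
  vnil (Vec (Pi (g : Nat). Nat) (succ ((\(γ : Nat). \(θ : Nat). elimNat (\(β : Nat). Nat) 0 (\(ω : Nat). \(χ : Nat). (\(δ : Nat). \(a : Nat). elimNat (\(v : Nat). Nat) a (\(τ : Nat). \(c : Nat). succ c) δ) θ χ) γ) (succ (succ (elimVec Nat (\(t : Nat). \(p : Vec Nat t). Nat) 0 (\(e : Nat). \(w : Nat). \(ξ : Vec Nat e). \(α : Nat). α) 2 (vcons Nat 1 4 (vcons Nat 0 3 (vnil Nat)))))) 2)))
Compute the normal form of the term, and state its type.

normal form:
  vnil (Vec (Pi (g : Nat). Nat) 5)
the term's type:
  Vec (Vec (Pi (g : Nat). Nat) 5) 0
observation: 47 normal-order steps normalize the term, beginning with a beta-redex.


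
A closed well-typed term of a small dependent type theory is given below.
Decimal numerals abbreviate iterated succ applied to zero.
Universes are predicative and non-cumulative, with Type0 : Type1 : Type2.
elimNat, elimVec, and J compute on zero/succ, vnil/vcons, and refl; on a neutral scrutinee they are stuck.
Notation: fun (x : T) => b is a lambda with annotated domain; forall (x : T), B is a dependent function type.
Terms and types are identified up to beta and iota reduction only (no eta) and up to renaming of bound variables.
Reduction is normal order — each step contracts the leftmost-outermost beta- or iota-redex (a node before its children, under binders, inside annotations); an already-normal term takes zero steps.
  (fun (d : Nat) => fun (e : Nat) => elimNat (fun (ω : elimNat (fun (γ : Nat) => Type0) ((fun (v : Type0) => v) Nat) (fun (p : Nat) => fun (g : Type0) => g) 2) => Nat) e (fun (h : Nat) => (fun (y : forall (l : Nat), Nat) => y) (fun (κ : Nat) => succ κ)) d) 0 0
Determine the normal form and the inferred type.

resulting normal form:
  0
inferred type:
  Nat


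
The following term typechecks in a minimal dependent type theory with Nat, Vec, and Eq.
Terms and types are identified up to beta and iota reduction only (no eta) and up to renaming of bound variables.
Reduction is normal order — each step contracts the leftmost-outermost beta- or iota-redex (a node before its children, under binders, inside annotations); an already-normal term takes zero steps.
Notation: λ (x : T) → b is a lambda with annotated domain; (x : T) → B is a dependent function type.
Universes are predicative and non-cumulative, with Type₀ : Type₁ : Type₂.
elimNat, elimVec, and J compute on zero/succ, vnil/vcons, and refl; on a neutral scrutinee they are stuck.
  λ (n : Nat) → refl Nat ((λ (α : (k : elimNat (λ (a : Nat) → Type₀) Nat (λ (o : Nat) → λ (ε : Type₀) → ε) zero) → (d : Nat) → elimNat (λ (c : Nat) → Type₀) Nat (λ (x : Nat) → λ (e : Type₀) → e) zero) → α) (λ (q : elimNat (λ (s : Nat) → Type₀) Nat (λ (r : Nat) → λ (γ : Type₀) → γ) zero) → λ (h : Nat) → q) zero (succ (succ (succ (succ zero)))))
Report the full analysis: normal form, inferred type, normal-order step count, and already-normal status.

reduced normal form:
  λ (n : Nat) → refl Nat zero
inferred type:
  (n : Nat) → Eq Nat zero zero
normal-order step count: 3
term was already normal: no
first contracted redex: a beta-redex


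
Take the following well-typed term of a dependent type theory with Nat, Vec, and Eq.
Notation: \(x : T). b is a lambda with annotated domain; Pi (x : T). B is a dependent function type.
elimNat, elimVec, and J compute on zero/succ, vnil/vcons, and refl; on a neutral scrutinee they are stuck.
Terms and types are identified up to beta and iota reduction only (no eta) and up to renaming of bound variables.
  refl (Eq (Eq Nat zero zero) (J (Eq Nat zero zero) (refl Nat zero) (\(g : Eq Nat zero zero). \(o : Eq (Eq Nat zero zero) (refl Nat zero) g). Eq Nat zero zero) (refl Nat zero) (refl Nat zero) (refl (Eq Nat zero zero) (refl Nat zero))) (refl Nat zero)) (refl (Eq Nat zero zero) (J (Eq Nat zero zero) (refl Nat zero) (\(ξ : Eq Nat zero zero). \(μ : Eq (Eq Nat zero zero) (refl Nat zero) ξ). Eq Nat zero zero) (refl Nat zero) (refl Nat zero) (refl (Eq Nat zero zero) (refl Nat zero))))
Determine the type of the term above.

the term's type:
  Eq (Eq (Eq Nat zero zero) (refl Nat zero) (refl Nat zero)) (refl (Eq Nat zero zero) (refl Nat zero)) (refl (Eq Nat zero zero) (refl Nat zero))


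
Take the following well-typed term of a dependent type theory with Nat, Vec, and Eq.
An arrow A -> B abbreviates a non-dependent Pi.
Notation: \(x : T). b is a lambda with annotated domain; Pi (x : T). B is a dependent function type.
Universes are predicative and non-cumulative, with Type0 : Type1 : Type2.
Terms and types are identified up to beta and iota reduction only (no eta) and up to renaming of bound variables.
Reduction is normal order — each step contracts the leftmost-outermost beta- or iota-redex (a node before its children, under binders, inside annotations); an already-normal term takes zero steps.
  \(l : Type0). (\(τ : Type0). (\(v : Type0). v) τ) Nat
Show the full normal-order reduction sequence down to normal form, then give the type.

reduction (normal order):
  \(l : Type0). (\(τ : Type0). (\(v : Type0). v) τ) Nat
  ~> \(l : Type0). (\(τ : Type0). τ) Nat
  ~> \(l : Type0). Nat
the term's type:
  Type0 -> Type0


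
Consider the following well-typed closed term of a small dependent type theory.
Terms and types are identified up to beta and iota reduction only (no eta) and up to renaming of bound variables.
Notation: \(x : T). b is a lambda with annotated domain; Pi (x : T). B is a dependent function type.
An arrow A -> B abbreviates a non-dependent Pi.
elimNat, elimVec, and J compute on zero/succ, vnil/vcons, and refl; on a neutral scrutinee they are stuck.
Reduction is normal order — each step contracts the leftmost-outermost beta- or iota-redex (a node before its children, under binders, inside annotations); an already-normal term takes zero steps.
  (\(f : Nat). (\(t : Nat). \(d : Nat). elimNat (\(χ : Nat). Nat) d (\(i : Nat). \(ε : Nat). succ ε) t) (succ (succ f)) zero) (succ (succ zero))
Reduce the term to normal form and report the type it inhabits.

normal form:
  succ (succ (succ (succ zero)))
inferred type:
  Nat
observation: 16 normal-order steps normalize the term, beginning with a beta-redex.


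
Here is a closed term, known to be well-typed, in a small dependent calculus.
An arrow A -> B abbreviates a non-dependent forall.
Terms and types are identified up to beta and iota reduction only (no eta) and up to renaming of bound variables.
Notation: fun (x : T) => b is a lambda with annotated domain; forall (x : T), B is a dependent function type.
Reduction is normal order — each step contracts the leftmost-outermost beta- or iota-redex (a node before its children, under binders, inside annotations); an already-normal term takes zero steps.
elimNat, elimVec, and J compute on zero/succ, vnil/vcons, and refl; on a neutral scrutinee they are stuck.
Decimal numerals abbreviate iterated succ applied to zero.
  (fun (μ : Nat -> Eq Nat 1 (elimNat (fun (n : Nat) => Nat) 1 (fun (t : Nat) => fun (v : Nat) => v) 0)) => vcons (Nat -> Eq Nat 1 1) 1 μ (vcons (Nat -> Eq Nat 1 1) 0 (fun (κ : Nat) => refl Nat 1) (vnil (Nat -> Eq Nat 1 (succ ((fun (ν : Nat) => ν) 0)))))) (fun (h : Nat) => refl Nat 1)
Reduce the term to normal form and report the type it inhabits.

resulting normal form:
  vcons (Nat -> Eq Nat 1 1) 1 (fun (μ : Nat) => refl Nat 1) (vcons (Nat -> Eq Nat 1 1) 0 (fun (n : Nat) => refl Nat 1) (vnil (Nat -> Eq Nat 1 1)))
inferred type:
  Vec (Nat -> Eq Nat 1 1) 2


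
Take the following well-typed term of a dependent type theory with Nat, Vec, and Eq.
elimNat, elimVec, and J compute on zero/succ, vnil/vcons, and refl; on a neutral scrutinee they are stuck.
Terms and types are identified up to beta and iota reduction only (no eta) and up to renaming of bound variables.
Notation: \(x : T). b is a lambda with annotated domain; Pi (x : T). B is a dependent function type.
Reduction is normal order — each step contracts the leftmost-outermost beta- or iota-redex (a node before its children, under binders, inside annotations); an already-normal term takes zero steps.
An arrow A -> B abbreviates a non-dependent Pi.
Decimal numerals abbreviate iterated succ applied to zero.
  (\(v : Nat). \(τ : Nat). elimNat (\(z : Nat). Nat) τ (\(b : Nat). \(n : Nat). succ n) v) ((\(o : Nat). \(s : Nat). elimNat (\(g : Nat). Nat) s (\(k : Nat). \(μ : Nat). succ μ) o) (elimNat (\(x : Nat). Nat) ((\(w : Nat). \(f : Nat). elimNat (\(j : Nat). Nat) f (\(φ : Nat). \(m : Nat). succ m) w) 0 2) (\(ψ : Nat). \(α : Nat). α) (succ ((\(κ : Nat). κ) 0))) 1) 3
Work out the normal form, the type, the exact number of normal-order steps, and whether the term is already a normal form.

resulting normal form:
  6
type:
  Nat
steps to reach normal form (normal order): 29
term was already normal: no
first contracted redex: a beta-redex


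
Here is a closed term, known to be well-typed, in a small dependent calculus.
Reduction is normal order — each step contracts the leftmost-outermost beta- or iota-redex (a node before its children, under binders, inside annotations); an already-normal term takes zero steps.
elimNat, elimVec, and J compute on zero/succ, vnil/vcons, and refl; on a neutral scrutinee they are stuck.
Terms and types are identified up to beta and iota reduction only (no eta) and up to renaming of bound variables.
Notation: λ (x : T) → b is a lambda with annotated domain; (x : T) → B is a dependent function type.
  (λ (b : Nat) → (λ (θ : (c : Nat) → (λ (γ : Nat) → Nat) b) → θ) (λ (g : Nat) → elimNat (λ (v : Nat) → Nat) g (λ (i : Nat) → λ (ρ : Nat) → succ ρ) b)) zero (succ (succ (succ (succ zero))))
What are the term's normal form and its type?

normal form:
  succ (succ (succ (succ zero)))
the term's type:
  Nat


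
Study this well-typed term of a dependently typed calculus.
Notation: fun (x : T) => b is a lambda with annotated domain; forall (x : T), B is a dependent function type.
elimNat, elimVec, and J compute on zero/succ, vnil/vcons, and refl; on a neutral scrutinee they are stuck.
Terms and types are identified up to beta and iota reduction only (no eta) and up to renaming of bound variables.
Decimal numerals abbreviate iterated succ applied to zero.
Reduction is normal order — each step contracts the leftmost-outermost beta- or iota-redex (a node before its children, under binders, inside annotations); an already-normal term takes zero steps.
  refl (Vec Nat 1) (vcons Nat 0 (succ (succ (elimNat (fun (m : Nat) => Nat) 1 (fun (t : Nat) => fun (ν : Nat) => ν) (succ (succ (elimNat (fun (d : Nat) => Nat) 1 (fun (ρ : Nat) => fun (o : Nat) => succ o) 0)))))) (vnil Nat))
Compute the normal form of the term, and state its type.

resulting normal form:
  refl (Vec Nat 1) (vcons Nat 0 3 (vnil Nat))
type:
  Eq (Vec Nat 1) (vcons Nat 0 3 (vnil Nat)) (vcons Nat 0 3 (vnil Nat))


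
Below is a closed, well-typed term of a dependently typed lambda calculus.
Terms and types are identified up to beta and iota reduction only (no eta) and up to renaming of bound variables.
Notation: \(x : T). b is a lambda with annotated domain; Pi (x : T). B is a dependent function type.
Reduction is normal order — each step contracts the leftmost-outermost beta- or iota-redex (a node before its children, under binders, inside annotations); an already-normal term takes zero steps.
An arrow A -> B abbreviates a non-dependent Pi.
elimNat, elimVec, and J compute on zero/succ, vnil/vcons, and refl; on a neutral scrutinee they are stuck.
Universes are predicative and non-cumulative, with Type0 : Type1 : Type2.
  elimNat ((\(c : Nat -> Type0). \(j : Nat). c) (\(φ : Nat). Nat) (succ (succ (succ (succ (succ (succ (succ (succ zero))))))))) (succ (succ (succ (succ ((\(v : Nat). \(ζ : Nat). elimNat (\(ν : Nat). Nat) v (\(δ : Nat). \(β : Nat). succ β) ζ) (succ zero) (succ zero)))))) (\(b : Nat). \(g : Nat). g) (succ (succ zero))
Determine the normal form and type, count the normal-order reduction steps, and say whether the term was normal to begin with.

resulting normal form:
  succ (succ (succ (succ (succ (succ zero)))))
inferred type:
  Nat
steps to reach normal form (normal order): 13
term was already normal: no
first redex: an elimNat iota-redex


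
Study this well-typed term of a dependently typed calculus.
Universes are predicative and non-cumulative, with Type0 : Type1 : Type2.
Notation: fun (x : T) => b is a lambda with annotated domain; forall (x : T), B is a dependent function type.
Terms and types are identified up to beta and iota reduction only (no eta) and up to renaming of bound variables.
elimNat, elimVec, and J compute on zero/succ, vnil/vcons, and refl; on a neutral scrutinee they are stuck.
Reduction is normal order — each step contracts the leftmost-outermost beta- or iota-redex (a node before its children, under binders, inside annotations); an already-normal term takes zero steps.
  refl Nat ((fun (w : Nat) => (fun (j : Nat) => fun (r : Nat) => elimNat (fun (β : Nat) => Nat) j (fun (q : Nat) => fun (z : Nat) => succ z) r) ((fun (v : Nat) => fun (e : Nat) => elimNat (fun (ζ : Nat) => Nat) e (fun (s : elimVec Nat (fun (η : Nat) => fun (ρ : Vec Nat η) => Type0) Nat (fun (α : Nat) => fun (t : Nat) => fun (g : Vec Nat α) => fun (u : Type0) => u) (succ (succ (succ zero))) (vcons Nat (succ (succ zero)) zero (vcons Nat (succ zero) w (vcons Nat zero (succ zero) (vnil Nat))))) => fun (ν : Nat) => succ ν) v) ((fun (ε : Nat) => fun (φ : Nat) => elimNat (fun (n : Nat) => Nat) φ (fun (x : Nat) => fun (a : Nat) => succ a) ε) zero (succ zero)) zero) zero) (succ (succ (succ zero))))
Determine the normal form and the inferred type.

normal form:
  refl Nat (succ zero)
type:
  Eq Nat (succ zero) (succ zero)


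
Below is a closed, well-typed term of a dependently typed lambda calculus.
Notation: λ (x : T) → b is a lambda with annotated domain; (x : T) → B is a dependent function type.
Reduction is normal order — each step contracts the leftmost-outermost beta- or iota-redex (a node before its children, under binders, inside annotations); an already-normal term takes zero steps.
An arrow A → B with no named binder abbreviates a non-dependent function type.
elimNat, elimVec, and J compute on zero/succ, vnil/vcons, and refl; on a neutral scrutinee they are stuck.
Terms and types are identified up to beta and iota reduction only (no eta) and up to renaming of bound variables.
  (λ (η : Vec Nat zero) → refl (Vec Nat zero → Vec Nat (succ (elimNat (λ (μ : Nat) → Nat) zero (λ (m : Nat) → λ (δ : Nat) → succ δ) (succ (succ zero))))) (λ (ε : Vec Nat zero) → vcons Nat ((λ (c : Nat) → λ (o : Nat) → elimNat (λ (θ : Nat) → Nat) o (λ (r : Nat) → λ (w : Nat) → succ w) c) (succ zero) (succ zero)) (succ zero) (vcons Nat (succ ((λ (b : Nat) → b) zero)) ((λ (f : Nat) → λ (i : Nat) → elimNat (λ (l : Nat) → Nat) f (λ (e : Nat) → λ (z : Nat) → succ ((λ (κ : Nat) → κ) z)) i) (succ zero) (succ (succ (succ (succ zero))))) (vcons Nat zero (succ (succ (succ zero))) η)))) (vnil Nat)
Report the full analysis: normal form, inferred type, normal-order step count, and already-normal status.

normal form:
  refl (Vec Nat zero → Vec Nat (succ (succ (succ zero)))) (λ (η : Vec Nat zero) → vcons Nat (succ (succ zero)) (succ zero) (vcons Nat (succ zero) (succ (succ (succ (succ (succ zero))))) (vcons Nat zero (succ (succ (succ zero))) (vnil Nat))))
type:
  Eq (Vec Nat zero → Vec Nat (succ (succ (succ zero)))) (λ (η : Vec Nat zero) → vcons Nat (succ (succ zero)) (succ zero) (vcons Nat (succ zero) (succ (succ (succ (succ (succ zero))))) (vcons Nat zero (succ (succ (succ zero))) (vnil Nat)))) (λ (μ : Vec Nat zero) → vcons Nat (succ (succ zero)) (succ zero) (vcons Nat (succ zero) (succ (succ (succ (succ (succ zero))))) (vcons Nat zero (succ (succ (succ zero))) (vnil Nat))))
reduction steps (normal order): 34
started in normal form: no
first redex: a beta-redex


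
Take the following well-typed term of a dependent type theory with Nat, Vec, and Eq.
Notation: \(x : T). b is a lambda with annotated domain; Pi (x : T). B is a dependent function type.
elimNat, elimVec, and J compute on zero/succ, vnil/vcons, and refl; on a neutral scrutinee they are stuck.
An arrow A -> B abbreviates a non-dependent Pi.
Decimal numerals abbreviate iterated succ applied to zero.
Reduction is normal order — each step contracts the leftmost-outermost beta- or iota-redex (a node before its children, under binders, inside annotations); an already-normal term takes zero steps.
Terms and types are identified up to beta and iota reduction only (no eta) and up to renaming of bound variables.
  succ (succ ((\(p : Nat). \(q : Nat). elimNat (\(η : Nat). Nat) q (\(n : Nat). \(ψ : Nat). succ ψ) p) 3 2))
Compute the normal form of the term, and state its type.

reduced normal form:
  7
the term's type:
  Nat


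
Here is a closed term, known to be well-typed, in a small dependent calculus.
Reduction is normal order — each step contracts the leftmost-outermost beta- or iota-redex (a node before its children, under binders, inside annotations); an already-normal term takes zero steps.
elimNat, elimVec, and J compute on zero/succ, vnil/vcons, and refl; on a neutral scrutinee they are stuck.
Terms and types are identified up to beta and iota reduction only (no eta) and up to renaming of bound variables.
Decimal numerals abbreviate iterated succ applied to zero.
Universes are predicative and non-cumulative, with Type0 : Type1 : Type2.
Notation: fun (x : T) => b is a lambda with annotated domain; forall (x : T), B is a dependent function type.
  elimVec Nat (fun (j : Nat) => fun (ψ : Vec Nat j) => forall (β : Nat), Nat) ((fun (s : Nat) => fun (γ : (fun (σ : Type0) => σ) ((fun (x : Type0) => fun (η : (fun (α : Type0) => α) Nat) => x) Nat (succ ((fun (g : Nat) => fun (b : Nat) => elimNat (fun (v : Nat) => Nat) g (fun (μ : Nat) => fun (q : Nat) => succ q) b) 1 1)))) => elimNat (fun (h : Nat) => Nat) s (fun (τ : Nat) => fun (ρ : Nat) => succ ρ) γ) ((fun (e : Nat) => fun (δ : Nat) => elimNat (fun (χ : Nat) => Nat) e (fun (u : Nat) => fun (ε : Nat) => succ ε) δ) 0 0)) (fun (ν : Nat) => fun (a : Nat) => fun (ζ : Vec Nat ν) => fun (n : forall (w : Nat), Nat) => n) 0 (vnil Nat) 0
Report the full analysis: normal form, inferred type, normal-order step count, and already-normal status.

normal form:
  0
type:
  Nat
reduction steps (normal order): 7
term was already normal: no
first contracted redex: an elimVec iota-redex


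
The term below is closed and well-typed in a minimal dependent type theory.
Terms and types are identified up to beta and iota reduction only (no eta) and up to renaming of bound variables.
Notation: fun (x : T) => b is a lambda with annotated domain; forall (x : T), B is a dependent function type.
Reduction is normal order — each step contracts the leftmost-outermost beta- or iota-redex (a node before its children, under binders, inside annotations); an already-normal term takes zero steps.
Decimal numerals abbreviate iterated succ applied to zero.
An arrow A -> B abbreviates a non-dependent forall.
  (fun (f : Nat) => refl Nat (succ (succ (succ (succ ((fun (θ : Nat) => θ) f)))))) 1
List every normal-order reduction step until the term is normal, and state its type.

reduction (normal order):
  (fun (f : Nat) => refl Nat (succ (succ (succ (succ ((fun (θ : Nat) => θ) f)))))) 1
  ~> refl Nat (succ (succ (succ (succ ((fun (f : Nat) => f) 1)))))
  ~> refl Nat 5
inferred type:
  Eq Nat 5 5


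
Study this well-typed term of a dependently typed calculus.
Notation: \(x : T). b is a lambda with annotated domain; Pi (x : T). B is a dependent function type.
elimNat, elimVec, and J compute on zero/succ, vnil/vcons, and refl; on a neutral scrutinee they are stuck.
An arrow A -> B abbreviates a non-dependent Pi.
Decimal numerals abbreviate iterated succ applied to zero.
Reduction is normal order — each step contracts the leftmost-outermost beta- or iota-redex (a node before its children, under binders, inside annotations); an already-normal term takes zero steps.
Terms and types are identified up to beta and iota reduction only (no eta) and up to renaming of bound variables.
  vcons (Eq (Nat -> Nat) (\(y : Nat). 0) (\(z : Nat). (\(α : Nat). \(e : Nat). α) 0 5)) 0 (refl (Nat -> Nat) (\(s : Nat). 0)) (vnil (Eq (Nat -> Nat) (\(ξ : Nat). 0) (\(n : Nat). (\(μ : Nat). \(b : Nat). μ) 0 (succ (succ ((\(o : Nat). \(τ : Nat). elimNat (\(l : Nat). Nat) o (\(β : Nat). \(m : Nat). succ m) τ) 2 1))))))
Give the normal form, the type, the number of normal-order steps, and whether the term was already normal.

reduced normal form:
  vcons (Eq (Nat -> Nat) (\(y : Nat). 0) (\(z : Nat). 0)) 0 (refl (Nat -> Nat) (\(α : Nat). 0)) (vnil (Eq (Nat -> Nat) (\(e : Nat). 0) (\(s : Nat). 0)))
the term's type:
  Vec (Eq (Nat -> Nat) (\(y : Nat). 0) (\(z : Nat). 0)) 1
steps to reach normal form (normal order): 4
already normal: no
first contracted redex: a beta-redex


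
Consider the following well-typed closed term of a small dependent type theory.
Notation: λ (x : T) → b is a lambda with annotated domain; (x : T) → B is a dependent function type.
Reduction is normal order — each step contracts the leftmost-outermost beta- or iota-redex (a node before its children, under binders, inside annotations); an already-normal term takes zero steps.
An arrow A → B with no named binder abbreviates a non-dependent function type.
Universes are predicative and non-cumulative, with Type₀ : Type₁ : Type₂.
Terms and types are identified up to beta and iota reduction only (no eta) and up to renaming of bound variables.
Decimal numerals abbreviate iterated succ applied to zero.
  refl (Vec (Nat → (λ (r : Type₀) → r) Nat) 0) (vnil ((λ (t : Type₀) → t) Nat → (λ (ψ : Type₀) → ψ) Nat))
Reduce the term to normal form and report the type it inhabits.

resulting normal form:
  refl (Vec (Nat → Nat) 0) (vnil (Nat → Nat))
type:
  Eq (Vec (Nat → Nat) 0) (vnil (Nat → Nat)) (vnil (Nat → Nat))


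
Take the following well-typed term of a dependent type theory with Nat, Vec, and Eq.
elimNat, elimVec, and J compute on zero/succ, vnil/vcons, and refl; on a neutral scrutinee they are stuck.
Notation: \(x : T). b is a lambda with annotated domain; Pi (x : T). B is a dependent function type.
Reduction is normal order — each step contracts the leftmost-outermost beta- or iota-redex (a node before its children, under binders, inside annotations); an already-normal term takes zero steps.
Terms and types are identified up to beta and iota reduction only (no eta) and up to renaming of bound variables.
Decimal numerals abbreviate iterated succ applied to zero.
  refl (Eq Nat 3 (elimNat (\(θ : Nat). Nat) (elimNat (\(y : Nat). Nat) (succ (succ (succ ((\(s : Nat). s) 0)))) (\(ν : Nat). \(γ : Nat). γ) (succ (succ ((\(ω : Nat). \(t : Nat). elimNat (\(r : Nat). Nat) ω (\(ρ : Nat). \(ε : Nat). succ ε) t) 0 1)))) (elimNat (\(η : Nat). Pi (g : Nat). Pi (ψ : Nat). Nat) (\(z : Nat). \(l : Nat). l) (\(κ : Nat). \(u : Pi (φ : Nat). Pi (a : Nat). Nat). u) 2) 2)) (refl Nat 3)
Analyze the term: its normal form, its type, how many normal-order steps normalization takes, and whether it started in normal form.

normal form:
  refl (Eq Nat 3 3) (refl Nat 3)
inferred type:
  Eq (Eq Nat 3 3) (refl Nat 3) (refl Nat 3)
steps to reach normal form (normal order): 38
already normal: no
first redex: an elimNat iota-redex


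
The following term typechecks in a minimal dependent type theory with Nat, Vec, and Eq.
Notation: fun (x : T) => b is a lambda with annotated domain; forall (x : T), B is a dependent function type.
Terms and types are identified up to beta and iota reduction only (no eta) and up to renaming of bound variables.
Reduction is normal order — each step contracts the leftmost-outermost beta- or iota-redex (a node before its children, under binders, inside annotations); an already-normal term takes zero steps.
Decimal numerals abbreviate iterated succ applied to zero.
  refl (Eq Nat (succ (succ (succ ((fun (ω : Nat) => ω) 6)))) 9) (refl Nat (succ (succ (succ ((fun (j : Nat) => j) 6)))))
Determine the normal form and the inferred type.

resulting normal form:
  refl (Eq Nat 9 9) (refl Nat 9)
type:
  Eq (Eq Nat 9 9) (refl Nat 9) (refl Nat 9)
observation: 2 normal-order steps separate the term from its normal form.


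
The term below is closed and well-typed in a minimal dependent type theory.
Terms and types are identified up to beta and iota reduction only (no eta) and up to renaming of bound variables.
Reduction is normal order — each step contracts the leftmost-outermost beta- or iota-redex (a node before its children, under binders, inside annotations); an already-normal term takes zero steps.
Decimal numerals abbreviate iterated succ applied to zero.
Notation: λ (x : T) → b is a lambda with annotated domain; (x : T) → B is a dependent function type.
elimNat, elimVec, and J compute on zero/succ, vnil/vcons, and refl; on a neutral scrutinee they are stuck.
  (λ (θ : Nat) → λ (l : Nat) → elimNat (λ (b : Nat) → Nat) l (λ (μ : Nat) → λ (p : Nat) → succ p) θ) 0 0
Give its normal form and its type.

normal form:
  0
the term's type:
  Nat


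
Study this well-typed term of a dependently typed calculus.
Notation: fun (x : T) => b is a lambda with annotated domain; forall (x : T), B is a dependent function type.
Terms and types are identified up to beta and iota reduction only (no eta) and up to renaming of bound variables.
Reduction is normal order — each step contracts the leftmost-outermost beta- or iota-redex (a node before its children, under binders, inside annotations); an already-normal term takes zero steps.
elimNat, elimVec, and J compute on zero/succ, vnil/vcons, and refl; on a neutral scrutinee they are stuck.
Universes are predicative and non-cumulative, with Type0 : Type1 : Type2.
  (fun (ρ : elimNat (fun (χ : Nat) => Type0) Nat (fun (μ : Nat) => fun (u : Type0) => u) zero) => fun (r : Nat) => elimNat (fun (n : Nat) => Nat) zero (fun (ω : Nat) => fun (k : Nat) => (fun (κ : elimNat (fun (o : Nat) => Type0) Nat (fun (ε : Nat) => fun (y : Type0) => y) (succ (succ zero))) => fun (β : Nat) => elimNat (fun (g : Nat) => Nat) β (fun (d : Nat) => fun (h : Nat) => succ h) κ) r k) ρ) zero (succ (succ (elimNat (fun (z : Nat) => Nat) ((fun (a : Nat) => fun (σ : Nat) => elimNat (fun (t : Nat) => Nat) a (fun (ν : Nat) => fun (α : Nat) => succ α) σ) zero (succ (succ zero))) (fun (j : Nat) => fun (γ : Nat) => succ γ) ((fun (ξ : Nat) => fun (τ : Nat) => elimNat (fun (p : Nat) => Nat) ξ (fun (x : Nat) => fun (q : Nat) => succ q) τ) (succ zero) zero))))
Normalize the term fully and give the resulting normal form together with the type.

reduced normal form:
  zero
inferred type:
  Nat
observation: the leftmost-outermost redex is a beta-redex, and normalization takes 3 steps.


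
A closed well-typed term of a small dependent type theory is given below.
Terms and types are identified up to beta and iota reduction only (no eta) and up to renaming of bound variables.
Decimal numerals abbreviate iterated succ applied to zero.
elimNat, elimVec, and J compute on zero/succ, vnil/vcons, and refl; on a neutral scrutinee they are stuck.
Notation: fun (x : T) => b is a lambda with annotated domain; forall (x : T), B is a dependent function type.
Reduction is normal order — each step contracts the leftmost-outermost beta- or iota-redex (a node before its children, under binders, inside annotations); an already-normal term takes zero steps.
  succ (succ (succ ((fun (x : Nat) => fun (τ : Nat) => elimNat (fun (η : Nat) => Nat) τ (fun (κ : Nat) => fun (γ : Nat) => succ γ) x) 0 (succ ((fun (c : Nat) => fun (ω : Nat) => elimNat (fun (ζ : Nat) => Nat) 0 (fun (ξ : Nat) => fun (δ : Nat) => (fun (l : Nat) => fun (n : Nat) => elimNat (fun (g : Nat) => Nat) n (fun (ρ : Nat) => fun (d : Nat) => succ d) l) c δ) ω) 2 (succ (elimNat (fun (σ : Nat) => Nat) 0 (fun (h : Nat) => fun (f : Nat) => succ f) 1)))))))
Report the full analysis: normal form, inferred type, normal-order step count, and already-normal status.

reduced normal form:
  8
inferred type:
  Nat
reduction steps (normal order): 34
started in normal form: no
first contracted redex: a beta-redex


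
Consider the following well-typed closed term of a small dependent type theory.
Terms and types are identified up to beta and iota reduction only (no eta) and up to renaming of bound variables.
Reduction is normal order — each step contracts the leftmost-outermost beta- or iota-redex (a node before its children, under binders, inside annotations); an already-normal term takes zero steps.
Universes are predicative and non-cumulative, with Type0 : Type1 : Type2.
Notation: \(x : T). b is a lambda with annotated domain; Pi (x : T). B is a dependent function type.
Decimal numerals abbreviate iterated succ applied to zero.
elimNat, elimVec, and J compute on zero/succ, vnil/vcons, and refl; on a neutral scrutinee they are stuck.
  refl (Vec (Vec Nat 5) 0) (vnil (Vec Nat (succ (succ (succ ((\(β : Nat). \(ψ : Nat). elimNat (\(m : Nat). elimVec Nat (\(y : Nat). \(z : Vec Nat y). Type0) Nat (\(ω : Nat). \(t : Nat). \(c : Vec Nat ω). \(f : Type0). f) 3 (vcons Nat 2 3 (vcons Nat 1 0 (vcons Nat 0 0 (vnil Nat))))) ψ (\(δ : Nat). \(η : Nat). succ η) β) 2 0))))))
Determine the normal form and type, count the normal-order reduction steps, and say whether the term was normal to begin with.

reduced normal form:
  refl (Vec (Vec Nat 5) 0) (vnil (Vec Nat 5))
the term's type:
  Eq (Vec (Vec Nat 5) 0) (vnil (Vec Nat 5)) (vnil (Vec Nat 5))
reduction steps (normal order): 9
term was already normal: no
first contracted redex: a beta-redex


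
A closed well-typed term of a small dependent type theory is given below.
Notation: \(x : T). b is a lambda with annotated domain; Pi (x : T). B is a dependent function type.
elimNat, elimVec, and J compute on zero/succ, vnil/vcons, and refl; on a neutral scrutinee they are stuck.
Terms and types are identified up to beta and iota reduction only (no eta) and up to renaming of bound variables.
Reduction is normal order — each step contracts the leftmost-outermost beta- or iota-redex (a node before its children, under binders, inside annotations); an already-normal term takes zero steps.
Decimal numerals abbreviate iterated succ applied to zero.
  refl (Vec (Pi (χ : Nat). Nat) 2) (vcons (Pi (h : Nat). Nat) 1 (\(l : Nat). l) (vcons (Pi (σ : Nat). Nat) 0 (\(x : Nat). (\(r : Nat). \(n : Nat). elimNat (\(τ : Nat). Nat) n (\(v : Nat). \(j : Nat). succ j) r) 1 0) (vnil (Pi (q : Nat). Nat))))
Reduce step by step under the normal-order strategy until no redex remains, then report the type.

normal-order reduction sequence:
  refl (Vec (Pi (χ : Nat). Nat) 2) (vcons (Pi (h : Nat). Nat) 1 (\(l : Nat). l) (vcons (Pi (σ : Nat). Nat) 0 (\(x : Nat). (\(r : Nat). \(n : Nat). elimNat (\(τ : Nat). Nat) n (\(v : Nat). \(j : Nat). succ j) r) 1 0) (vnil (Pi (q : Nat). Nat))))
  ~> refl (Vec (Pi (χ : Nat). Nat) 2) (vcons (Pi (h : Nat). Nat) 1 (\(l : Nat). l) (vcons (Pi (σ : Nat). Nat) 0 (\(x : Nat). (\(r : Nat). elimNat (\(n : Nat). Nat) r (\(τ : Nat). \(v : Nat). succ v) 1) 0) (vnil (Pi (j : Nat). Nat))))
  ~> refl (Vec (Pi (χ : Nat). Nat) 2) (vcons (Pi (h : Nat). Nat) 1 (\(l : Nat). l) (vcons (Pi (σ : Nat). Nat) 0 (\(x : Nat). elimNat (\(r : Nat). Nat) 0 (\(n : Nat). \(τ : Nat). succ τ) 1) (vnil (Pi (v : Nat). Nat))))
  ~> refl (Vec (Pi (χ : Nat). Nat) 2) (vcons (Pi (h : Nat). Nat) 1 (\(l : Nat). l) (vcons (Pi (σ : Nat). Nat) 0 (\(x : Nat). (\(r : Nat). \(n : Nat). succ n) 0 (elimNat (\(τ : Nat). Nat) 0 (\(v : Nat). \(j : Nat). succ j) 0)) (vnil (Pi (q : Nat). Nat))))
  ~> refl (Vec (Pi (χ : Nat). Nat) 2) (vcons (Pi (h : Nat). Nat) 1 (\(l : Nat). l) (vcons (Pi (σ : Nat). Nat) 0 (\(x : Nat). (\(r : Nat). succ r) (elimNat (\(n : Nat). Nat) 0 (\(τ : Nat). \(v : Nat). succ v) 0)) (vnil (Pi (j : Nat). Nat))))
  ~> refl (Vec (Pi (χ : Nat). Nat) 2) (vcons (Pi (h : Nat). Nat) 1 (\(l : Nat). l) (vcons (Pi (σ : Nat). Nat) 0 (\(x : Nat). succ (elimNat (\(r : Nat). Nat) 0 (\(n : Nat). \(τ : Nat). succ τ) 0)) (vnil (Pi (v : Nat). Nat))))
  ~> refl (Vec (Pi (χ : Nat). Nat) 2) (vcons (Pi (h : Nat). Nat) 1 (\(l : Nat). l) (vcons (Pi (σ : Nat). Nat) 0 (\(x : Nat). 1) (vnil (Pi (r : Nat). Nat))))
type:
  Eq (Vec (Pi (χ : Nat). Nat) 2) (vcons (Pi (h : Nat). Nat) 1 (\(l : Nat). l) (vcons (Pi (σ : Nat). Nat) 0 (\(x : Nat). 1) (vnil (Pi (r : Nat). Nat)))) (vcons (Pi (n : Nat). Nat) 1 (\(τ : Nat). τ) (vcons (Pi (v : Nat). Nat) 0 (\(j : Nat). 1) (vnil (Pi (q : Nat). Nat))))


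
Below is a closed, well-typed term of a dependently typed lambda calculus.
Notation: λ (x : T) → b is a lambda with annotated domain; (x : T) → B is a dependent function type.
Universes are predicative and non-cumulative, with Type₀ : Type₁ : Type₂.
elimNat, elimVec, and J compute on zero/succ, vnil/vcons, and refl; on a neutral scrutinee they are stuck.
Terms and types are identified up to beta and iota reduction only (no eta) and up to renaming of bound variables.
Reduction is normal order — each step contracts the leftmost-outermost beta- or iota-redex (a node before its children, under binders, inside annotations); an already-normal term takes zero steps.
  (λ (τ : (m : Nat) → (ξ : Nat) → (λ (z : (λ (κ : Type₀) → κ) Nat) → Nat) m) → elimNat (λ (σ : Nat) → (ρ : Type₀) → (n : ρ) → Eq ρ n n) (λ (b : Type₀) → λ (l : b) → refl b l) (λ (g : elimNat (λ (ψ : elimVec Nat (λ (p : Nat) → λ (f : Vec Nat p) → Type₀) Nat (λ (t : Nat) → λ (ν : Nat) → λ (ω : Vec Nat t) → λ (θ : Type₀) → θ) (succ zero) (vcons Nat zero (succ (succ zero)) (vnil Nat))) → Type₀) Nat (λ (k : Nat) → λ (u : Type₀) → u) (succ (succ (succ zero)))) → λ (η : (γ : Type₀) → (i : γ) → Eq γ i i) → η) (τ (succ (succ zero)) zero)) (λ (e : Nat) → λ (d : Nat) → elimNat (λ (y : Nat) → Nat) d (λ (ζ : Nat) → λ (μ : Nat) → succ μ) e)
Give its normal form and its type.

normal form:
  λ (τ : Type₀) → λ (m : τ) → refl τ m
type:
  (τ : Type₀) → (m : τ) → Eq τ m m
observation: reduction starts at a beta-redex, and 27 normal-order steps reach the normal form.


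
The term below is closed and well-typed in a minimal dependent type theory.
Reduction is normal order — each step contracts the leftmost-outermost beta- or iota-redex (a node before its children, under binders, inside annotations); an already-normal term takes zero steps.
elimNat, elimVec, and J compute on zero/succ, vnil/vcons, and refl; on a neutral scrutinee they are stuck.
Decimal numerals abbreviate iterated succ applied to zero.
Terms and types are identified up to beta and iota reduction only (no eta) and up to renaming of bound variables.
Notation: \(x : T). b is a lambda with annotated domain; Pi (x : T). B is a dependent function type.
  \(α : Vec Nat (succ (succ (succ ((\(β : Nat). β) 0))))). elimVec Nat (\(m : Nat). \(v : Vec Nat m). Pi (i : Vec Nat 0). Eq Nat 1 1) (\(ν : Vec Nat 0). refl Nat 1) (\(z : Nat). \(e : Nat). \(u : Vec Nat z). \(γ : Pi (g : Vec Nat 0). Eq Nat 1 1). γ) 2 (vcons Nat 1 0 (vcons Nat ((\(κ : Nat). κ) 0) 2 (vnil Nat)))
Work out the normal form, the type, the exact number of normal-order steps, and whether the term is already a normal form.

resulting normal form:
  \(α : Vec Nat 3). \(β : Vec Nat 0). refl Nat 1
type:
  Pi (α : Vec Nat 3). Pi (β : Vec Nat 0). Eq Nat 1 1
normal-order step count: 12
already normal: no
first redex: a beta-redex


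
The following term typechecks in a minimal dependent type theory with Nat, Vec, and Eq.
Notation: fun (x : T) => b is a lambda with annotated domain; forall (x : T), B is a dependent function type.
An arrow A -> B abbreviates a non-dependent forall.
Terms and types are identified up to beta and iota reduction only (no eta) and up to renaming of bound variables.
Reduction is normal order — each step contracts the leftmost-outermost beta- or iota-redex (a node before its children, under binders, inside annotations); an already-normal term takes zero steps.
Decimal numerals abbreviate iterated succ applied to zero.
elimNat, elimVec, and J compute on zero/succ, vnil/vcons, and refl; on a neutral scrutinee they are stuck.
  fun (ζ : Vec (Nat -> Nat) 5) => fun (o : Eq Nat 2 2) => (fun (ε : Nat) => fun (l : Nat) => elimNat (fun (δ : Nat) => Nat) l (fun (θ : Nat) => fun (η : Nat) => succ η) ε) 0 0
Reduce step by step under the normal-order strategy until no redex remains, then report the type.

normal-order reduction sequence:
  fun (ζ : Vec (Nat -> Nat) 5) => fun (o : Eq Nat 2 2) => (fun (ε : Nat) => fun (l : Nat) => elimNat (fun (δ : Nat) => Nat) l (fun (θ : Nat) => fun (η : Nat) => succ η) ε) 0 0
  ~> fun (ζ : Vec (Nat -> Nat) 5) => fun (o : Eq Nat 2 2) => (fun (ε : Nat) => elimNat (fun (l : Nat) => Nat) ε (fun (δ : Nat) => fun (θ : Nat) => succ θ) 0) 0
  ~> fun (ζ : Vec (Nat -> Nat) 5) => fun (o : Eq Nat 2 2) => elimNat (fun (ε : Nat) => Nat) 0 (fun (l : Nat) => fun (δ : Nat) => succ δ) 0
  ~> fun (ζ : Vec (Nat -> Nat) 5) => fun (o : Eq Nat 2 2) => 0
inferred type:
  Vec (Nat -> Nat) 5 -> Eq Nat 2 2 -> Nat


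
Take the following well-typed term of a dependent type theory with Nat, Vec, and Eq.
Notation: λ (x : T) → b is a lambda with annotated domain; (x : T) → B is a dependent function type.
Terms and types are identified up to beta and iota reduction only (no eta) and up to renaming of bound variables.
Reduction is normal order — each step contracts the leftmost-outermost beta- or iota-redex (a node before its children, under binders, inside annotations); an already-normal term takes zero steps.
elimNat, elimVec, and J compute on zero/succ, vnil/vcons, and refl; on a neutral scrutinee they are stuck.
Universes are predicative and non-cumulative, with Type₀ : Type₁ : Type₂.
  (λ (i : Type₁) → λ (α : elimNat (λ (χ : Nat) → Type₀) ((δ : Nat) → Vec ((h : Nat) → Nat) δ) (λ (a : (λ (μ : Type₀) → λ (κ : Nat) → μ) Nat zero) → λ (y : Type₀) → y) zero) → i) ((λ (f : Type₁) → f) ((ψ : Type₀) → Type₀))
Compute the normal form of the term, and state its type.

resulting normal form:
  λ (i : (α : Nat) → Vec ((χ : Nat) → Nat) α) → (δ : Type₀) → Type₀
type:
  (i : (α : Nat) → Vec ((χ : Nat) → Nat) α) → Type₁


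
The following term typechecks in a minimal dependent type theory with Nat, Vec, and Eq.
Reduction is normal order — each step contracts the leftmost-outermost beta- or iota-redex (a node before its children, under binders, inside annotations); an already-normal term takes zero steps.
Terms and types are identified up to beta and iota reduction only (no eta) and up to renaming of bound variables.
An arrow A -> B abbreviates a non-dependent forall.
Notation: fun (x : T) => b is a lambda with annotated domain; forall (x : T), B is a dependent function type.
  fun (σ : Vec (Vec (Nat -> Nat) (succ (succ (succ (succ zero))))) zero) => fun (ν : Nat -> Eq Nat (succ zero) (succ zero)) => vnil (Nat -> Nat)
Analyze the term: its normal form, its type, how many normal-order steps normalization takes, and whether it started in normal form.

normal form:
  fun (σ : Vec (Vec (Nat -> Nat) (succ (succ (succ (succ zero))))) zero) => fun (ν : Nat -> Eq Nat (succ zero) (succ zero)) => vnil (Nat -> Nat)
inferred type:
  Vec (Vec (Nat -> Nat) (succ (succ (succ (succ zero))))) zero -> (Nat -> Eq Nat (succ zero) (succ zero)) -> Vec (Nat -> Nat) zero
reduction steps (normal order): 0
term was already normal: yes
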